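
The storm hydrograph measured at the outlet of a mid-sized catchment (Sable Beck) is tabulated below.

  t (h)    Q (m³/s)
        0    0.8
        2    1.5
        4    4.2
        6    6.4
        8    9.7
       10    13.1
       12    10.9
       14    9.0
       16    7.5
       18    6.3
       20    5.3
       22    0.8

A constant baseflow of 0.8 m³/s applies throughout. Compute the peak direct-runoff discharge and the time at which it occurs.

Q_p = 12.3 m³/s at t = 10 h

Subtracting baseflow gives direct-runoff ordinates: 0.0, 0.7, 3.4, 5.6, 8.9, 12.3, 10.1, 8.2, 6.7, 5.5, 4.5, 0.0 m³/s.
The maximum is 12.3 m³/s, occurring at the reading for t = 10 h.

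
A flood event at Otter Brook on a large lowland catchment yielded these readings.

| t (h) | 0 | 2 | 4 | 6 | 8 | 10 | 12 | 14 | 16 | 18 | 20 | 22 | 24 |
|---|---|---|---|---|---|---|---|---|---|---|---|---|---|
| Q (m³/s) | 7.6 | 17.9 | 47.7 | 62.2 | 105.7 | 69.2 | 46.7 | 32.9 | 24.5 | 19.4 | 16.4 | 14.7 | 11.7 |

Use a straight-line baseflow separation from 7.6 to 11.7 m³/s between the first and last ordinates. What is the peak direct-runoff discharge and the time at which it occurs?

Subtracting baseflow gives direct-runoff ordinates: 0.00, 9.96, 39.42, 53.58, 96.73, 59.89, 37.05, 22.91, 14.17, 8.72, 5.38, 3.34, 0.00 m³/s.
The maximum is 96.73 m³/s, occurring at the reading for t = 8 h.

Q_p = 96.73 m³/s at t = 8 h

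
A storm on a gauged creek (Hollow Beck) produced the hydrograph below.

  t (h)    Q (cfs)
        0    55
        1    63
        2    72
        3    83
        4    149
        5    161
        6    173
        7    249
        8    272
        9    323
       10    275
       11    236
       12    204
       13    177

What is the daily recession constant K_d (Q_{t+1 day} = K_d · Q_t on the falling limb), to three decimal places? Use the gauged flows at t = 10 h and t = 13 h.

K_d ≈ 0.029

Between t = 10 h and t = 13 h the flow falls from 275 to 177 cfs over 3×1 h = 3 h.
Per-interval ratio K = (177/275)^(1/3) = 0.8634; K_d = K^(24/1) = 0.029.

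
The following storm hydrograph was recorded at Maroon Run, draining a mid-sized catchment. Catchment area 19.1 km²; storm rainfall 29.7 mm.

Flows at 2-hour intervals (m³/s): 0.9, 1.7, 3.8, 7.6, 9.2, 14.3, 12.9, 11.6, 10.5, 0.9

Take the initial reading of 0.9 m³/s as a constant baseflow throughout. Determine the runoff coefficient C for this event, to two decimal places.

ΣQ_DR = 64.40 m³/s; V = ΣQ_DR·Δt = 4.637 × 10^5 m³.
Runoff depth d = V / A = 24.28 mm.
C = d / P = 24.28 / 29.7 = 0.82.

C ≈ 0.82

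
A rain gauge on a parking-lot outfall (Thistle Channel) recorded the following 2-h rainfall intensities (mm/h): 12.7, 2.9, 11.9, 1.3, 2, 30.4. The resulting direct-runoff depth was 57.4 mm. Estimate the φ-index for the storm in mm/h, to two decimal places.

φ ≈ 8.77 mm/h

Only the 3 blocks with intensity above φ contribute runoff: 12.7, 11.9, 30.4 mm/h.
Σ(I−φ)·Δt = d  ⇒  (12.7+11.9+30.4 − 3φ)·2 = 57.4
φ = (55.00 − 57.4/2) / 3 = 8.77 mm/h.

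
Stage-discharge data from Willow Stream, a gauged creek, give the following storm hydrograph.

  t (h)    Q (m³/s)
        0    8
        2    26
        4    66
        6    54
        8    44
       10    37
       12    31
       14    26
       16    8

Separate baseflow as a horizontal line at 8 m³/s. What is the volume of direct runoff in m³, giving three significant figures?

Direct-runoff ordinates (Q − Q_b): 0.0, 18.0, 58.0, 46.0, 36.0, 29.0, 23.0, 18.0, 0.0 m³/s.
ΣQ_DR = 228.0 m³/s.
With Δt = 2 h = 7200 s, V = ΣQ_DR · Δt = 228.0 × 7200 = 1.64 × 10^6 m³.

V ≈ 1.64 × 10^6 m³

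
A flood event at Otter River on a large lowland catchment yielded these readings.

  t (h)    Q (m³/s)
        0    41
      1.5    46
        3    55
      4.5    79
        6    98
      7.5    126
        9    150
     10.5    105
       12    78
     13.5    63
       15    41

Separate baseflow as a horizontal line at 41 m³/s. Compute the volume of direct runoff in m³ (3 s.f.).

V ≈ 2.33 × 10^6 m³

Direct-runoff ordinates (Q − Q_b): 0.0, 5.0, 14.0, 38.0, 57.0, 85.0, 109.0, 64.0, 37.0, 22.0, 0.0 m³/s.
ΣQ_DR = 431.0 m³/s.
With Δt = 1.5 h = 5400 s, V = ΣQ_DR · Δt = 431.0 × 5400 = 2.33 × 10^6 m³.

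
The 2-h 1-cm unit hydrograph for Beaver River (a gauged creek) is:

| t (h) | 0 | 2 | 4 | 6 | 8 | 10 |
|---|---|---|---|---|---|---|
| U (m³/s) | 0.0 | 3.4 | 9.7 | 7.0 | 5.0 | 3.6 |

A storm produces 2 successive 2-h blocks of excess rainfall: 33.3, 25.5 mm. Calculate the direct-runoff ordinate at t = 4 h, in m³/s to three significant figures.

Q ≈ 41.0 m³/s

By discrete convolution, Q_j = Σ (P_i / 10 mm) · U_{j−i}.
At t = 4 h (j=2): Q = (33.3/10)·9.7 + (25.5/10)·3.4 = 41.0 m³/s.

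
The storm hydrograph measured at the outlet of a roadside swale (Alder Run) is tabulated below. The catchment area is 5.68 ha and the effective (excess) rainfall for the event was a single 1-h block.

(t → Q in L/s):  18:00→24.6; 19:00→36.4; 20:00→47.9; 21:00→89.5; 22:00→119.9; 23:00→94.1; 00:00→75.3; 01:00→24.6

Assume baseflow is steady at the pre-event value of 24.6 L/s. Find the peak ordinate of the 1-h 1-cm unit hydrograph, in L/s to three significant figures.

U_p ≈ 47.7 L/s

Direct runoff: 0.0, 11.8, 23.3, 64.9, 95.3, 69.5, 50.7, 0.0 L/s; ΣQ_DR = 315.5 L/s, peak = 95.3 L/s.
Runoff depth d = ΣQ_DR·Δt / A = 315.5 × 3600 / (5.68 ha) = 20.00 mm.
The 1-cm UH is the DRH scaled by (10 mm)/d, so U_p = 95.3 × 10/20.00 = 47.7 L/s.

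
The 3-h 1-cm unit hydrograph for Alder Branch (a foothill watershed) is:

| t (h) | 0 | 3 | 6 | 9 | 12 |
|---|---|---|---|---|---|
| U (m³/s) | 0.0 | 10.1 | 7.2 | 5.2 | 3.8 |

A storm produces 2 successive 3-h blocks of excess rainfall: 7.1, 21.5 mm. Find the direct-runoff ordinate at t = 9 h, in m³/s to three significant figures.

By discrete convolution, Q_j = Σ (P_i / 10 mm) · U_{j−i}.
At t = 9 h (j=3): Q = (7.1/10)·5.2 + (21.5/10)·7.2 = 19.2 m³/s.

Q ≈ 19.2 m³/s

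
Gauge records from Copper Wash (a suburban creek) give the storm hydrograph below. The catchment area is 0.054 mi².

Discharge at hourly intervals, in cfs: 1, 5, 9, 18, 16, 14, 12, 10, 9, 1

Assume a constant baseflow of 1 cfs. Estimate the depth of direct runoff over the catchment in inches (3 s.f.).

Direct runoff: 0.0, 4.0, 8.0, 17.0, 15.0, 13.0, 11.0, 9.0, 8.0, 0.0 cfs; ΣQ_DR = 85.00 cfs.
V = ΣQ_DR · Δt = 85.00 × 3600 s = 3.060 × 10^5 ft³.
Over A = 0.054 mi², depth = V / A = 2.44 in.

d ≈ 2.44 in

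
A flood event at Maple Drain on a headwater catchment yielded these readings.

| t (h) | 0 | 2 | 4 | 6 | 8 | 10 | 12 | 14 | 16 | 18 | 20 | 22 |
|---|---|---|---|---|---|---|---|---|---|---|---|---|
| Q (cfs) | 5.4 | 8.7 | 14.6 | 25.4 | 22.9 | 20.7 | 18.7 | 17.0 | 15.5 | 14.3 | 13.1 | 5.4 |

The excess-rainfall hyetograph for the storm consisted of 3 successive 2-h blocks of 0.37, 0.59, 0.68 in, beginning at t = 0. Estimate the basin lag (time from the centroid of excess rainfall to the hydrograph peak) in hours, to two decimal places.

t_L ≈ 2.62 h

Centroid of excess rainfall: t_c = Σ P_i·t̄_i / ΣP_i = 3.3780 h (block centres at 1, 3, 5 h).
Hydrograph peak occurs at t = 6 h, so basin lag t_L = 6 − 3.3780 = 2.62 h.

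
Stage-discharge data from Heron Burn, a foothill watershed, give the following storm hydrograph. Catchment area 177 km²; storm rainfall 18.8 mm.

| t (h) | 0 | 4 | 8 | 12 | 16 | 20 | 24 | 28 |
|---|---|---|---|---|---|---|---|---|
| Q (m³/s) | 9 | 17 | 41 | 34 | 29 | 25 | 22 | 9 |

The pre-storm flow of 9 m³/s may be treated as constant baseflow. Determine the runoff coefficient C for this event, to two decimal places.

C ≈ 0.49

ΣQ_DR = 114.0 m³/s; V = ΣQ_DR·Δt = 1.642 × 10^6 m³.
Runoff depth d = V / A = 9.275 mm.
C = d / P = 9.275 / 18.8 = 0.49.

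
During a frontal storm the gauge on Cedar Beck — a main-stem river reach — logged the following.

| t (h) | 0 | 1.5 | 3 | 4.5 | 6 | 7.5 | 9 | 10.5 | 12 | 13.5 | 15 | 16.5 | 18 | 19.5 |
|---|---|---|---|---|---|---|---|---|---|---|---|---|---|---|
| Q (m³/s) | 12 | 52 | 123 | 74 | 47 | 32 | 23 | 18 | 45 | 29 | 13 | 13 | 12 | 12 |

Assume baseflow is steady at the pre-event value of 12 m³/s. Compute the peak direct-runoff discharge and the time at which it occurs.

Subtracting baseflow gives direct-runoff ordinates: 0.0, 40.0, 111.0, 62.0, 35.0, 20.0, 11.0, 6.0, 33.0, 17.0, 1.0, 1.0, 0.0, 0.0 m³/s.
The maximum is 111.0 m³/s, occurring at the reading for t = 3 h.

Q_p = 111.0 m³/s at t = 3 h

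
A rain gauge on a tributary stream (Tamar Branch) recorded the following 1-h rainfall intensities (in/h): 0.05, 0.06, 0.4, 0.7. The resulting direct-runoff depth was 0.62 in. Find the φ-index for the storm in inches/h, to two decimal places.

φ ≈ 0.24 in/h

Only the 2 blocks with intensity above φ contribute runoff: 0.4, 0.7 in/h.
Σ(I−φ)·Δt = d  ⇒  (0.4+0.7 − 2φ)·1 = 0.62
φ = (1.100 − 0.62/1) / 2 = 0.24 in/h.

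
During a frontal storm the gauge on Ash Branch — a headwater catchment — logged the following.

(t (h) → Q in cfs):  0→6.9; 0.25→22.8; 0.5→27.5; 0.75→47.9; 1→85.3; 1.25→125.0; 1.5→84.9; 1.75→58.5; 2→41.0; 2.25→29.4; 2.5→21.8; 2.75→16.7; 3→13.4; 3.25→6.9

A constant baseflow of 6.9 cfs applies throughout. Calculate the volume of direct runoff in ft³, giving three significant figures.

V ≈ 4.42 × 10^5 ft³

Direct-runoff ordinates (Q − Q_b): 0.0, 15.9, 20.6, 41.0, 78.4, 118.1, 78.0, 51.6, 34.1, 22.5, 14.9, 9.8, 6.5, 0.0 cfs.
ΣQ_DR = 491.4 cfs.
With Δt = 0.25 h = 900 s, V = ΣQ_DR · Δt = 491.4 × 900 = 4.42 × 10^5 ft³.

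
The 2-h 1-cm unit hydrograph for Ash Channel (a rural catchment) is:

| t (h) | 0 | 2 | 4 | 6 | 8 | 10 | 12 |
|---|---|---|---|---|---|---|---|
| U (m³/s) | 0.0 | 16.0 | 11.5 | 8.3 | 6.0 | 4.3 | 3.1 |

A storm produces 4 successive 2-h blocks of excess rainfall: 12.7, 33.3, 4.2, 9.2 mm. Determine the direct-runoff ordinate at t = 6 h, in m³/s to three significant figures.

By discrete convolution, Q_j = Σ (P_i / 10 mm) · U_{j−i}.
At t = 6 h (j=3): Q = (12.7/10)·8.3 + (33.3/10)·11.5 + (4.2/10)·16.0 + (9.2/10)·0.0 = 55.6 m³/s.

Q ≈ 55.6 m³/s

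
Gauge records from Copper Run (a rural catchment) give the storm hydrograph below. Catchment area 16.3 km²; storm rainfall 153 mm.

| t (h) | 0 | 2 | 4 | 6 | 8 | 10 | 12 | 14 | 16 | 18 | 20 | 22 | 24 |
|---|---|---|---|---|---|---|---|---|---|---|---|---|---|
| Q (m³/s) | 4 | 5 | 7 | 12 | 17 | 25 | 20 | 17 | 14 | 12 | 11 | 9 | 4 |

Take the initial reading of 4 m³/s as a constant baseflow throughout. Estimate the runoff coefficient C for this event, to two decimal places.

ΣQ_DR = 105.0 m³/s; V = ΣQ_DR·Δt = 7.560 × 10^5 m³.
Runoff depth d = V / A = 46.38 mm.
C = d / P = 46.38 / 153 = 0.30.

C ≈ 0.30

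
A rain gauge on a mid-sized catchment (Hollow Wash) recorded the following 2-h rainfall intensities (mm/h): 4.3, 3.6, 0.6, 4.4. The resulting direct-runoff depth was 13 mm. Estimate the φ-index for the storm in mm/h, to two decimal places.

φ ≈ 1.93 mm/h

Only the 3 blocks with intensity above φ contribute runoff: 4.3, 3.6, 4.4 mm/h.
Σ(I−φ)·Δt = d  ⇒  (4.3+3.6+4.4 − 3φ)·2 = 13
φ = (12.30 − 13/2) / 3 = 1.93 mm/h.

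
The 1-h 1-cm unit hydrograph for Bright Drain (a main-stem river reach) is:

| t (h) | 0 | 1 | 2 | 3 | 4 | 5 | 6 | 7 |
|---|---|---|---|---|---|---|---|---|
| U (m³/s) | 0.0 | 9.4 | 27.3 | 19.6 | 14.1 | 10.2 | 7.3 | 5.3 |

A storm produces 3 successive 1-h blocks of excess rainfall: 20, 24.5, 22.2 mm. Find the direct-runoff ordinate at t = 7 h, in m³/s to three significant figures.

By discrete convolution, Q_j = Σ (P_i / 10 mm) · U_{j−i}.
At t = 7 h (j=7): Q = (20/10)·5.3 + (24.5/10)·7.3 + (22.2/10)·10.2 = 51.1 m³/s.

Q ≈ 51.1 m³/s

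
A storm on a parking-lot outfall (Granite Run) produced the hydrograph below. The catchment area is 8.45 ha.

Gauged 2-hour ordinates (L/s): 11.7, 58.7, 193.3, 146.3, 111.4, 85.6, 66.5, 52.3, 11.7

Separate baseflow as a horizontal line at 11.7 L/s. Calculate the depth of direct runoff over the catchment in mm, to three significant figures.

Direct runoff: 0.0, 47.0, 181.6, 134.6, 99.7, 73.9, 54.8, 40.6, 0.0 L/s; ΣQ_DR = 632.2 L/s.
V = ΣQ_DR · Δt = 632.2 × 7200 s = 4.552 × 10^6 L.
Over A = 8.45 ha, depth = V / A = 53.9 mm.

d ≈ 53.9 mm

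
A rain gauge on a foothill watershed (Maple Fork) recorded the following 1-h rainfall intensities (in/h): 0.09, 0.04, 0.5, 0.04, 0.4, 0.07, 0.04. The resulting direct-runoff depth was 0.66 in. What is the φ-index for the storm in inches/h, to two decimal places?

φ ≈ 0.12 in/h

Only the 2 blocks with intensity above φ contribute runoff: 0.5, 0.4 in/h.
Σ(I−φ)·Δt = d  ⇒  (0.5+0.4 − 2φ)·1 = 0.66
φ = (0.9000 − 0.66/1) / 2 = 0.12 in/h.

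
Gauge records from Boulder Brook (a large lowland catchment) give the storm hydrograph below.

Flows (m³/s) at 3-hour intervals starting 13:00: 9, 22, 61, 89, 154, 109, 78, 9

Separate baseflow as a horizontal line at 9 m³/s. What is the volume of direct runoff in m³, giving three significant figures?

Direct-runoff ordinates (Q − Q_b): 0.0, 13.0, 52.0, 80.0, 145.0, 100.0, 69.0, 0.0 m³/s.
ΣQ_DR = 459.0 m³/s.
With Δt = 3 h = 10800 s, V = ΣQ_DR · Δt = 459.0 × 10800 = 4.96 × 10^6 m³.

V ≈ 4.96 × 10^6 m³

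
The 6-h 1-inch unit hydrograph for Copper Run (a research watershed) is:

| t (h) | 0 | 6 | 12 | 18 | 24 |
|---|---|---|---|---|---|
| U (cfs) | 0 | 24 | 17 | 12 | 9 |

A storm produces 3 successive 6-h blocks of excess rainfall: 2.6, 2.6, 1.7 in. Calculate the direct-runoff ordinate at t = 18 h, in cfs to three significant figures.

By discrete convolution, Q_j = Σ (P_i / 1 in) · U_{j−i}.
At t = 18 h (j=3): Q = (2.6/1)·12 + (2.6/1)·17 + (1.7/1)·24 = 116 cfs.

Q ≈ 116 cfs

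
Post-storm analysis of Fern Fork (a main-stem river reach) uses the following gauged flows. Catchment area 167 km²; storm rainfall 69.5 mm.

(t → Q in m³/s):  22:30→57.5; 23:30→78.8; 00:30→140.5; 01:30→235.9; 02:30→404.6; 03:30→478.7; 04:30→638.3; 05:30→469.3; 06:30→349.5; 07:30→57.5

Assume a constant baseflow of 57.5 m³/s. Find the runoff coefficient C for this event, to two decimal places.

ΣQ_DR = 2336 m³/s; V = ΣQ_DR·Δt = 8.408 × 10^6 m³.
Runoff depth d = V / A = 50.35 mm.
C = d / P = 50.35 / 69.5 = 0.72.

C ≈ 0.72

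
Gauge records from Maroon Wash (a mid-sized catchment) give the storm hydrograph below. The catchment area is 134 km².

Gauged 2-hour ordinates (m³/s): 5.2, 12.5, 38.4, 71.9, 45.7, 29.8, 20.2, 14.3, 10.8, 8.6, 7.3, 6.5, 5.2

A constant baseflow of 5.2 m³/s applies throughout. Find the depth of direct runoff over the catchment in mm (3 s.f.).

d ≈ 11.2 mm

Direct runoff: 0.0, 7.3, 33.2, 66.7, 40.5, 24.6, 15.0, 9.1, 5.6, 3.4, 2.1, 1.3, 0.0 m³/s; ΣQ_DR = 208.8 m³/s.
V = ΣQ_DR · Δt = 208.8 × 7200 s = 1.503 × 10^6 m³.
Over A = 134 km², depth = V / A = 11.2 mm.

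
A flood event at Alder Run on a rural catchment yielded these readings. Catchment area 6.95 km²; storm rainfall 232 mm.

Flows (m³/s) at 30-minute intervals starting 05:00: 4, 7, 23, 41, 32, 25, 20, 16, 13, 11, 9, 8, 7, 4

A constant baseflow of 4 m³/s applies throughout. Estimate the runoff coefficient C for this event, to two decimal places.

ΣQ_DR = 164.0 m³/s; V = ΣQ_DR·Δt = 2.952 × 10^5 m³.
Runoff depth d = V / A = 42.47 mm.
C = d / P = 42.47 / 232 = 0.18.

C ≈ 0.18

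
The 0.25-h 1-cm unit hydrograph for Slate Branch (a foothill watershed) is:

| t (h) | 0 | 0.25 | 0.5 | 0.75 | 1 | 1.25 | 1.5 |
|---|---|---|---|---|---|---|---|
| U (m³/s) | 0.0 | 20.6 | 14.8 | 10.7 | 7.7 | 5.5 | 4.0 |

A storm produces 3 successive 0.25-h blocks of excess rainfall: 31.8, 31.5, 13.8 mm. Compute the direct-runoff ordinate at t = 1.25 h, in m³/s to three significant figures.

By discrete convolution, Q_j = Σ (P_i / 10 mm) · U_{j−i}.
At t = 1.25 h (j=5): Q = (31.8/10)·5.5 + (31.5/10)·7.7 + (13.8/10)·10.7 = 56.5 m³/s.

Q ≈ 56.5 m³/s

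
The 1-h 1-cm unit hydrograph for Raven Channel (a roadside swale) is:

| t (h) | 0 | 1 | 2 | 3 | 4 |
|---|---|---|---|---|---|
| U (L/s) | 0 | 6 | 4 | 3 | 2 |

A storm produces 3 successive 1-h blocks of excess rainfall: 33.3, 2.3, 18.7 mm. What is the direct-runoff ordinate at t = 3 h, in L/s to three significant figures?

Q ≈ 22.1 L/s

By discrete convolution, Q_j = Σ (P_i / 10 mm) · U_{j−i}.
At t = 3 h (j=3): Q = (33.3/10)·3 + (2.3/10)·4 + (18.7/10)·6 = 22.1 L/s.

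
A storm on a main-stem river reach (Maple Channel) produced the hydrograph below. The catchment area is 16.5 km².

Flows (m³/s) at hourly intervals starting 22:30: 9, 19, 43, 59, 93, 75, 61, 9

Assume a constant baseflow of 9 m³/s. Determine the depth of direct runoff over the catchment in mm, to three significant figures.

d ≈ 64.6 mm

Direct runoff: 0.0, 10.0, 34.0, 50.0, 84.0, 66.0, 52.0, 0.0 m³/s; ΣQ_DR = 296.0 m³/s.
V = ΣQ_DR · Δt = 296.0 × 3600 s = 1.066 × 10^6 m³.
Over A = 16.5 km², depth = V / A = 64.6 mm.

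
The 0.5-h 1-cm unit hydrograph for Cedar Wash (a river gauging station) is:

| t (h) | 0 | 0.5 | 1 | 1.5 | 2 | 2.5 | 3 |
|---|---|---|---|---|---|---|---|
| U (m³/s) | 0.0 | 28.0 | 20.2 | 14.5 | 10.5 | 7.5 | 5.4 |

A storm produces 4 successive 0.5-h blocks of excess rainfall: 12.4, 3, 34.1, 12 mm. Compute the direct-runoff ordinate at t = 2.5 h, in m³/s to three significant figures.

By discrete convolution, Q_j = Σ (P_i / 10 mm) · U_{j−i}.
At t = 2.5 h (j=5): Q = (12.4/10)·7.5 + (3/10)·10.5 + (34.1/10)·14.5 + (12/10)·20.2 = 86.1 m³/s.

Q ≈ 86.1 m³/s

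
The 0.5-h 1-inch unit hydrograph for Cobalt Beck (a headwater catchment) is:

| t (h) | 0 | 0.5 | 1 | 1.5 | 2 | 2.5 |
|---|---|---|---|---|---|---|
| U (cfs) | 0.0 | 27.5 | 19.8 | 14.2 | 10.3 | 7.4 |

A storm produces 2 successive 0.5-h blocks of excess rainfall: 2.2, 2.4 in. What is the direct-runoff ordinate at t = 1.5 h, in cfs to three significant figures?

Q ≈ 78.8 cfs

By discrete convolution, Q_j = Σ (P_i / 1 in) · U_{j−i}.
At t = 1.5 h (j=3): Q = (2.2/1)·14.2 + (2.4/1)·19.8 = 78.8 cfs.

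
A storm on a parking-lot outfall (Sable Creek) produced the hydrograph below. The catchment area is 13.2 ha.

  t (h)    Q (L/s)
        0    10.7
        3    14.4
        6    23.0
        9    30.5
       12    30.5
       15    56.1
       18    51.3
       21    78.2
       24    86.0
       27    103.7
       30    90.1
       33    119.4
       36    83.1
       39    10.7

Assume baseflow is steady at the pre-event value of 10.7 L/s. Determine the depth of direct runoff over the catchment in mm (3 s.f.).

Direct runoff: 0.0, 3.7, 12.3, 19.8, 19.8, 45.4, 40.6, 67.5, 75.3, 93.0, 79.4, 108.7, 72.4, 0.0 L/s; ΣQ_DR = 637.9 L/s.
V = ΣQ_DR · Δt = 637.9 × 10800 s = 6.889 × 10^6 L.
Over A = 13.2 ha, depth = V / A = 52.2 mm.

d ≈ 52.2 mm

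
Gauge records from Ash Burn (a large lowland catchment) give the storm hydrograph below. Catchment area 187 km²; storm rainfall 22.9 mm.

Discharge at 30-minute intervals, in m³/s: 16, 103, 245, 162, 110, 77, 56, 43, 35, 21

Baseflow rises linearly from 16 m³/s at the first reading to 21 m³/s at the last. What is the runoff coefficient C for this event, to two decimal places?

ΣQ_DR = 683.0 m³/s; V = ΣQ_DR·Δt = 1.229 × 10^6 m³.
Runoff depth d = V / A = 6.574 mm.
C = d / P = 6.574 / 22.9 = 0.29.

C ≈ 0.29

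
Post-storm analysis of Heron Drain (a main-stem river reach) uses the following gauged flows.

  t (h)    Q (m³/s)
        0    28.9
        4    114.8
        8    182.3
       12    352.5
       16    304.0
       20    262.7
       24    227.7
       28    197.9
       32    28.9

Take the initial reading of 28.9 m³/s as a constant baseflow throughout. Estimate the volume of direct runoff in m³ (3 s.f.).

Direct-runoff ordinates (Q − Q_b): 0.0, 85.9, 153.4, 323.6, 275.1, 233.8, 198.8, 169.0, 0.0 m³/s.
ΣQ_DR = 1440 m³/s.
With Δt = 4 h = 14400 s, V = ΣQ_DR · Δt = 1440 × 14400 = 2.07 × 10^7 m³.

V ≈ 2.07 × 10^7 m³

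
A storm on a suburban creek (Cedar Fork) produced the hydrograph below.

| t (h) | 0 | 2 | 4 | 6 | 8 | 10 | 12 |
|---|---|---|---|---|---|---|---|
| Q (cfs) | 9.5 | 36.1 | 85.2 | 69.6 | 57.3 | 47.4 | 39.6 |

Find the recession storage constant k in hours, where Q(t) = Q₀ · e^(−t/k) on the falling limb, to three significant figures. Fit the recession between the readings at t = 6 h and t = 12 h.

k ≈ 10.6 h

On the falling limb, Q drops from 69.6 to 39.6 cfs between t = 6 h and t = 12 h (Δt = 6 h).
k = −Δt / ln(Q₂/Q₁) = −6 / ln(39.6/69.6) = 10.6 h.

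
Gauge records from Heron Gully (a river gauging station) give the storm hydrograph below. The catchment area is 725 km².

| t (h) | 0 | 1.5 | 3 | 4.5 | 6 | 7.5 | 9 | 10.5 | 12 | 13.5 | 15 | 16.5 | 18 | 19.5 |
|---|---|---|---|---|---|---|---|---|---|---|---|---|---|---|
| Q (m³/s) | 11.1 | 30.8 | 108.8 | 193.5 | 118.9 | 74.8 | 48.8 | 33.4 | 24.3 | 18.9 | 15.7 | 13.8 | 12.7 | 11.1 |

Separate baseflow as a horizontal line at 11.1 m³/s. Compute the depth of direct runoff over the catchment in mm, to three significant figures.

Direct runoff: 0.0, 19.7, 97.7, 182.4, 107.8, 63.7, 37.7, 22.3, 13.2, 7.8, 4.6, 2.7, 1.6, 0.0 m³/s; ΣQ_DR = 561.2 m³/s.
V = ΣQ_DR · Δt = 561.2 × 5400 s = 3.030 × 10^6 m³.
Over A = 725 km², depth = V / A = 4.18 mm.

d ≈ 4.18 mm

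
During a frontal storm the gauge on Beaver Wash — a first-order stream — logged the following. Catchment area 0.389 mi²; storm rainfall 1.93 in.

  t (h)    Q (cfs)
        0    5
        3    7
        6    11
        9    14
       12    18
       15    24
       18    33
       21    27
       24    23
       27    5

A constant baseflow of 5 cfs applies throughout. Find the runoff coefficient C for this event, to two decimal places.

C ≈ 0.72

ΣQ_DR = 117.0 cfs; V = ΣQ_DR·Δt = 1.264 × 10^6 ft³.
Runoff depth d = V / A = 1.398 in.
C = d / P = 1.398 / 1.93 = 0.72.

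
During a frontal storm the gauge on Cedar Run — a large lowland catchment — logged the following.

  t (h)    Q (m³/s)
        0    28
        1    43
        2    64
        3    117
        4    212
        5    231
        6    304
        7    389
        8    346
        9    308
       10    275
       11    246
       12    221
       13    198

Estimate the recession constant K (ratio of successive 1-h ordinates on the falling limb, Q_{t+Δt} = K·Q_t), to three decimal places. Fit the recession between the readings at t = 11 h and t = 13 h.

K ≈ 0.897

Using the recession-limb readings at t = 11 h and t = 13 h: Q falls from 246 to 198 m³/s over 2 intervals.
K = (Q₂/Q₁)^(1/2) = (198/246)^(1/2) = 0.897.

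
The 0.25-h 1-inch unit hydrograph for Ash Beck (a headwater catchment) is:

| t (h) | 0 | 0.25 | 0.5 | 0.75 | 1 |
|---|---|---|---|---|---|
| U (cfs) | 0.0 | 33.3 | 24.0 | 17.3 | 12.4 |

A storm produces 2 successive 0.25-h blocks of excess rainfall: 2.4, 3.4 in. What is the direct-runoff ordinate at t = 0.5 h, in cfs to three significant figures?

By discrete convolution, Q_j = Σ (P_i / 1 in) · U_{j−i}.
At t = 0.5 h (j=2): Q = (2.4/1)·24.0 + (3.4/1)·33.3 = 171 cfs.

Q ≈ 171 cfs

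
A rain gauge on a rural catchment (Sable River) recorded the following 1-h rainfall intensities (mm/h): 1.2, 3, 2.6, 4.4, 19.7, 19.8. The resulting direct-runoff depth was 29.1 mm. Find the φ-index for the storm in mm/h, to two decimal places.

Only the 2 blocks with intensity above φ contribute runoff: 19.7, 19.8 mm/h.
Σ(I−φ)·Δt = d  ⇒  (19.7+19.8 − 2φ)·1 = 29.1
φ = (39.50 − 29.1/1) / 2 = 5.20 mm/h.

φ ≈ 5.20 mm/h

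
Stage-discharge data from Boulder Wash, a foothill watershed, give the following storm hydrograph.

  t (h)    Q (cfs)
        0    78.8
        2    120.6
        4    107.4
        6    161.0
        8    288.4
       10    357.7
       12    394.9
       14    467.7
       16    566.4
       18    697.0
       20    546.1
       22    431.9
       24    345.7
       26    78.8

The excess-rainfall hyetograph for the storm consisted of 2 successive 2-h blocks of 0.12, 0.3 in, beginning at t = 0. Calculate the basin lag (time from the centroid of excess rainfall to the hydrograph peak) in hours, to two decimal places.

t_L ≈ 15.57 h

Centroid of excess rainfall: t_c = Σ P_i·t̄_i / ΣP_i = 2.4286 h (block centres at 1, 3 h).
Hydrograph peak occurs at t = 18 h, so basin lag t_L = 18 − 2.4286 = 15.57 h.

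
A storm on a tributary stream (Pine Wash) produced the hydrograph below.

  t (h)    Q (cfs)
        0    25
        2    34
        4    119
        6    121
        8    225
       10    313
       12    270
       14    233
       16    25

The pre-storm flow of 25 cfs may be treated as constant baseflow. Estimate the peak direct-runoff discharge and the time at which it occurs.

Subtracting baseflow gives direct-runoff ordinates: 0.0, 9.0, 94.0, 96.0, 200.0, 288.0, 245.0, 208.0, 0.0 cfs.
The maximum is 288.0 cfs, occurring at the reading for t = 10 h.

Q_p = 288.0 cfs at t = 10 h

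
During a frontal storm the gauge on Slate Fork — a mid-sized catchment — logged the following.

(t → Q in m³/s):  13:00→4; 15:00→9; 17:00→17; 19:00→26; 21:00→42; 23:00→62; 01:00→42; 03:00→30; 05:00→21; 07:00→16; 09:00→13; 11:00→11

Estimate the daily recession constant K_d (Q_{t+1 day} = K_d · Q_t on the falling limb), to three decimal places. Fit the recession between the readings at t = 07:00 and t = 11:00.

K_d ≈ 0.106

Between t = 07:00 and t = 11:00 the flow falls from 16 to 11 m³/s over 2×2 h = 4 h.
Per-interval ratio K = (11/16)^(1/2) = 0.8292; K_d = K^(24/2) = 0.106.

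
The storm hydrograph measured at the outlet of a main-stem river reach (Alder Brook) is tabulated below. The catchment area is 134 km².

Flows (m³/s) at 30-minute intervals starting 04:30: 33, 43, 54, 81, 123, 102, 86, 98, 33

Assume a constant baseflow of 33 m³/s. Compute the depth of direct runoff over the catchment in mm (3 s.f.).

d ≈ 4.78 mm

Direct runoff: 0.0, 10.0, 21.0, 48.0, 90.0, 69.0, 53.0, 65.0, 0.0 m³/s; ΣQ_DR = 356.0 m³/s.
V = ΣQ_DR · Δt = 356.0 × 1800 s = 6.408 × 10^5 m³.
Over A = 134 km², depth = V / A = 4.78 mm.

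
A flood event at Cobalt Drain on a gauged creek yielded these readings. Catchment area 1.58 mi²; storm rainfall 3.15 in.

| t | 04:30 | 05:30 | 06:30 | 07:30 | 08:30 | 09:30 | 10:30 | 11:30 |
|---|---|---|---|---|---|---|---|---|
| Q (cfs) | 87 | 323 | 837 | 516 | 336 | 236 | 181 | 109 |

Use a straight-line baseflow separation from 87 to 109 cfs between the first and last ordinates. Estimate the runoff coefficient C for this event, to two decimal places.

ΣQ_DR = 1841 cfs; V = ΣQ_DR·Δt = 6.628 × 10^6 ft³.
Runoff depth d = V / A = 1.806 in.
C = d / P = 1.806 / 3.15 = 0.57.

C ≈ 0.57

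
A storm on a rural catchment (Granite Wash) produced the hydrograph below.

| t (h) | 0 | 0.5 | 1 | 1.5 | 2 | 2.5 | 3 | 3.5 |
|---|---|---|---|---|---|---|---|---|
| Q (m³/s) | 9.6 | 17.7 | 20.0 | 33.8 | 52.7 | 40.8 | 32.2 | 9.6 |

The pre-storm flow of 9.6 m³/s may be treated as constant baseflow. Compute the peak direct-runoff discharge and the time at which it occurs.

Subtracting baseflow gives direct-runoff ordinates: 0.0, 8.1, 10.4, 24.2, 43.1, 31.2, 22.6, 0.0 m³/s.
The maximum is 43.1 m³/s, occurring at the reading for t = 2 h.

Q_p = 43.1 m³/s at t = 2 h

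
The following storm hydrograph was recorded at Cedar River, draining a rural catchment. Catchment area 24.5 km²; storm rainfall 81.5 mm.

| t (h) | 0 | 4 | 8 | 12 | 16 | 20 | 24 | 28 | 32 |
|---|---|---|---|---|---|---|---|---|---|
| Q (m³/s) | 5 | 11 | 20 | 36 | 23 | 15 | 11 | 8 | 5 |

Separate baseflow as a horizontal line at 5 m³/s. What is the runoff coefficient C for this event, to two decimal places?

ΣQ_DR = 89.00 m³/s; V = ΣQ_DR·Δt = 1.282 × 10^6 m³.
Runoff depth d = V / A = 52.31 mm.
C = d / P = 52.31 / 81.5 = 0.64.

C ≈ 0.64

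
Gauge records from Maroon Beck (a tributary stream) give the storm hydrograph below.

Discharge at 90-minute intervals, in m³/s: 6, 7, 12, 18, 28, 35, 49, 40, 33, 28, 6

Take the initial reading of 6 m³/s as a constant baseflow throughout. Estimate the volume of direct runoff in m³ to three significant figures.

Direct-runoff ordinates (Q − Q_b): 0.0, 1.0, 6.0, 12.0, 22.0, 29.0, 43.0, 34.0, 27.0, 22.0, 0.0 m³/s.
ΣQ_DR = 196.0 m³/s.
With Δt = 1.5 h = 5400 s, V = ΣQ_DR · Δt = 196.0 × 5400 = 1.06 × 10^6 m³.

V ≈ 1.06 × 10^6 m³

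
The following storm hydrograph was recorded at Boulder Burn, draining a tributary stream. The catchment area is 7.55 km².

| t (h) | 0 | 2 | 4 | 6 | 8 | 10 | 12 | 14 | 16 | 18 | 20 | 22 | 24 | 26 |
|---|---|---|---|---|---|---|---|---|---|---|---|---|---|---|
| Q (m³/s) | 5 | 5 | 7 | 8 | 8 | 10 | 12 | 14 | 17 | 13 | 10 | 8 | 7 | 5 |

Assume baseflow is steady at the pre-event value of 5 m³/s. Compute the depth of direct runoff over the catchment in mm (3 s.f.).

Direct runoff: 0.0, 0.0, 2.0, 3.0, 3.0, 5.0, 7.0, 9.0, 12.0, 8.0, 5.0, 3.0, 2.0, 0.0 m³/s; ΣQ_DR = 59.00 m³/s.
V = ΣQ_DR · Δt = 59.00 × 7200 s = 4.248 × 10^5 m³.
Over A = 7.55 km², depth = V / A = 56.3 mm.

d ≈ 56.3 mm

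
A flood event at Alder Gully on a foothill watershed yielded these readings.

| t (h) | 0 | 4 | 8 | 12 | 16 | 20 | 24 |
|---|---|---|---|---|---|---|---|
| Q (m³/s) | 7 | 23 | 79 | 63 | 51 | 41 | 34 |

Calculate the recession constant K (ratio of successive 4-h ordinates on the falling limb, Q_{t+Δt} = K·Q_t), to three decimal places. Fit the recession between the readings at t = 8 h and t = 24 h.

K ≈ 0.810

Using the recession-limb readings at t = 8 h and t = 24 h: Q falls from 79 to 34 m³/s over 4 intervals.
K = (Q₂/Q₁)^(1/4) = (34/79)^(1/4) = 0.810.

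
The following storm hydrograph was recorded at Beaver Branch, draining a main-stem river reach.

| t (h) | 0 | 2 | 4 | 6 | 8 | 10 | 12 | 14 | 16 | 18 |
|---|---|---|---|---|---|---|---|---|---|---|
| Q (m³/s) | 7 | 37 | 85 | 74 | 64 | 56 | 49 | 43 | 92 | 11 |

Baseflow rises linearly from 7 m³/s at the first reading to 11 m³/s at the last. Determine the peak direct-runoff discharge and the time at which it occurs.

Subtracting baseflow gives direct-runoff ordinates: 0.00, 29.56, 77.11, 65.67, 55.22, 46.78, 39.33, 32.89, 81.44, 0.00 m³/s.
The maximum is 81.44 m³/s, occurring at the reading for t = 16 h.

Q_p = 81.44 m³/s at t = 16 h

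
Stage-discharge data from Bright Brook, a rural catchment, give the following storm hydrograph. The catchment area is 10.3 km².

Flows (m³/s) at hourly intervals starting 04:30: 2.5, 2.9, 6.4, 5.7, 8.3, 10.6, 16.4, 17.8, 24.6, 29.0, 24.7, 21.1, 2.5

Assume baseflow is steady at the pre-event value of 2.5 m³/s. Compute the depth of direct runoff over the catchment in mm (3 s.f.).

d ≈ 48.9 mm

Direct runoff: 0.0, 0.4, 3.9, 3.2, 5.8, 8.1, 13.9, 15.3, 22.1, 26.5, 22.2, 18.6, 0.0 m³/s; ΣQ_DR = 140.0 m³/s.
V = ΣQ_DR · Δt = 140.0 × 3600 s = 5.040 × 10^5 m³.
Over A = 10.3 km², depth = V / A = 48.9 mm.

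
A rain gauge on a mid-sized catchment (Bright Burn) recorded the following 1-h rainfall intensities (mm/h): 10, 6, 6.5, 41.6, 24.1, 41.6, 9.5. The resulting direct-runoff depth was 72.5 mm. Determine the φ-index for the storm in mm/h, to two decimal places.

φ ≈ 11.60 mm/h

Only the 3 blocks with intensity above φ contribute runoff: 41.6, 24.1, 41.6 mm/h.
Σ(I−φ)·Δt = d  ⇒  (41.6+24.1+41.6 − 3φ)·1 = 72.5
φ = (107.3 − 72.5/1) / 3 = 11.60 mm/h.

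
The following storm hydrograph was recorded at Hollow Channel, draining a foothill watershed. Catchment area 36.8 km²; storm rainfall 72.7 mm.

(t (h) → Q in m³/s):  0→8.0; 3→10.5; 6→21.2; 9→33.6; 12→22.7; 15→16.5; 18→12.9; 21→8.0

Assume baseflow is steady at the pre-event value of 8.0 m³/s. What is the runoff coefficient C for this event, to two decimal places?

C ≈ 0.28

ΣQ_DR = 69.40 m³/s; V = ΣQ_DR·Δt = 7.495 × 10^5 m³.
Runoff depth d = V / A = 20.37 mm.
C = d / P = 20.37 / 72.7 = 0.28.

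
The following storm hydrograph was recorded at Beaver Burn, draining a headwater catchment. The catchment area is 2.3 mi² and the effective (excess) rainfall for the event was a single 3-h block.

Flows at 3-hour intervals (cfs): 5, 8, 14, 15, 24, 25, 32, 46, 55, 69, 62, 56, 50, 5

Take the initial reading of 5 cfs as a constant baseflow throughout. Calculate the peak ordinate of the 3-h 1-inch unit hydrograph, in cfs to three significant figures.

Direct runoff: 0.0, 3.0, 9.0, 10.0, 19.0, 20.0, 27.0, 41.0, 50.0, 64.0, 57.0, 51.0, 45.0, 0.0 cfs; ΣQ_DR = 396.0 cfs, peak = 64.0 cfs.
Runoff depth d = ΣQ_DR·Δt / A = 396.0 × 10800 / (2.3 mi²) = 0.8004 in.
The 1-inch UH is the DRH scaled by (1 in)/d, so U_p = 64.0 × 1/0.8004 = 80.0 cfs.

U_p ≈ 80.0 cfs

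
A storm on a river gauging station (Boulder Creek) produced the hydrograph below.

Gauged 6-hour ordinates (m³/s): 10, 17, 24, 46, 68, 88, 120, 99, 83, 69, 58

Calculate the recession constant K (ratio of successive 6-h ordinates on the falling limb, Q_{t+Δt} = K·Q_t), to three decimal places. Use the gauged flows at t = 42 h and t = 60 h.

Using the recession-limb readings at t = 42 h and t = 60 h: Q falls from 99 to 58 m³/s over 3 intervals.
K = (Q₂/Q₁)^(1/3) = (58/99)^(1/3) = 0.837.

K ≈ 0.837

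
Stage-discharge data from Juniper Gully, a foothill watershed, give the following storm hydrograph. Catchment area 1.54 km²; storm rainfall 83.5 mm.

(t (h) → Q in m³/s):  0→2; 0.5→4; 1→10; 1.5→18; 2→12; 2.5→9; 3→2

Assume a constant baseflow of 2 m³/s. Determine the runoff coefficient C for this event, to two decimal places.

C ≈ 0.60

ΣQ_DR = 43.00 m³/s; V = ΣQ_DR·Δt = 77400 m³.
Runoff depth d = V / A = 50.26 mm.
C = d / P = 50.26 / 83.5 = 0.60.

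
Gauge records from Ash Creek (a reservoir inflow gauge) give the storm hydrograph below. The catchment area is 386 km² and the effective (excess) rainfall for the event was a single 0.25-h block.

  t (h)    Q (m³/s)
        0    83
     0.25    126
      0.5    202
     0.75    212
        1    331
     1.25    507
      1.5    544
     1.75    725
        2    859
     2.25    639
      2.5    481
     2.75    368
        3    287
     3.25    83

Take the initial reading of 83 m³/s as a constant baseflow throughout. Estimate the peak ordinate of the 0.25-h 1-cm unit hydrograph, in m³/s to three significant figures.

Direct runoff: 0.0, 43.0, 119.0, 129.0, 248.0, 424.0, 461.0, 642.0, 776.0, 556.0, 398.0, 285.0, 204.0, 0.0 m³/s; ΣQ_DR = 4285 m³/s, peak = 776.0 m³/s.
Runoff depth d = ΣQ_DR·Δt / A = 4285 × 900 / (386 km²) = 9.991 mm.
The 1-cm UH is the DRH scaled by (10 mm)/d, so U_p = 776.0 × 10/9.991 = 777 m³/s.

U_p ≈ 777 m³/s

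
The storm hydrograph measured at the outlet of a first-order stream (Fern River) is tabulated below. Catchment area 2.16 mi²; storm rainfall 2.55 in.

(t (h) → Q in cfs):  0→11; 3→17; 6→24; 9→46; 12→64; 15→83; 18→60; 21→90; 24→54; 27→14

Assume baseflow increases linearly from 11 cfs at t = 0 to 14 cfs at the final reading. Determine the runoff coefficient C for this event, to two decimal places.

C ≈ 0.29

ΣQ_DR = 338.0 cfs; V = ΣQ_DR·Δt = 3.650 × 10^6 ft³.
Runoff depth d = V / A = 0.7274 in.
C = d / P = 0.7274 / 2.55 = 0.29.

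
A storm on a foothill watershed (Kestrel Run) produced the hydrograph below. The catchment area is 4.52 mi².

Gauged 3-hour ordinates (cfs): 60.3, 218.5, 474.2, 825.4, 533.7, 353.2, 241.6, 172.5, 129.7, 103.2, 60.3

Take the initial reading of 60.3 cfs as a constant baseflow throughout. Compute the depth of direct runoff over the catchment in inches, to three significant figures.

d ≈ 2.58 in

Direct runoff: 0.0, 158.2, 413.9, 765.1, 473.4, 292.9, 181.3, 112.2, 69.4, 42.9, 0.0 cfs; ΣQ_DR = 2509 cfs.
V = ΣQ_DR · Δt = 2509 × 10800 s = 2.710 × 10^7 ft³.
Over A = 4.52 mi², depth = V / A = 2.58 in.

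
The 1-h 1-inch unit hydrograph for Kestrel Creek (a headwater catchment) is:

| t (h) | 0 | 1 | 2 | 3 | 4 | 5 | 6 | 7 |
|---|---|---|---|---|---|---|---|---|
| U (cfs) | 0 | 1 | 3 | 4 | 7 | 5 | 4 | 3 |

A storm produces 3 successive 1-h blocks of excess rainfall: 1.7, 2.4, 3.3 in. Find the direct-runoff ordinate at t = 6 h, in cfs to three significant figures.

By discrete convolution, Q_j = Σ (P_i / 1 in) · U_{j−i}.
At t = 6 h (j=6): Q = (1.7/1)·4 + (2.4/1)·5 + (3.3/1)·7 = 41.9 cfs.

Q ≈ 41.9 cfs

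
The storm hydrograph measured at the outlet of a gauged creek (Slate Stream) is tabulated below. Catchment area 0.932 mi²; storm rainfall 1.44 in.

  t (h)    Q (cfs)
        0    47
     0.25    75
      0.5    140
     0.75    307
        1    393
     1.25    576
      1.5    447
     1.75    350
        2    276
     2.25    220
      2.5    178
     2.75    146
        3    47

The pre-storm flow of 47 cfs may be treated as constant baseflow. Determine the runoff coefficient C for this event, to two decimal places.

ΣQ_DR = 2591 cfs; V = ΣQ_DR·Δt = 2.332 × 10^6 ft³.
Runoff depth d = V / A = 1.077 in.
C = d / P = 1.077 / 1.44 = 0.75.

C ≈ 0.75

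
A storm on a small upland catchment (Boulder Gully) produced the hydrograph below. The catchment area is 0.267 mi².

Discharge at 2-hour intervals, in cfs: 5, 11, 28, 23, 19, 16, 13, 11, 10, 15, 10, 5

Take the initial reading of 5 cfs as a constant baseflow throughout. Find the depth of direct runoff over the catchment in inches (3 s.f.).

Direct runoff: 0.0, 6.0, 23.0, 18.0, 14.0, 11.0, 8.0, 6.0, 5.0, 10.0, 5.0, 0.0 cfs; ΣQ_DR = 106.0 cfs.
V = ΣQ_DR · Δt = 106.0 × 7200 s = 7.632 × 10^5 ft³.
Over A = 0.267 mi², depth = V / A = 1.23 in.

d ≈ 1.23 in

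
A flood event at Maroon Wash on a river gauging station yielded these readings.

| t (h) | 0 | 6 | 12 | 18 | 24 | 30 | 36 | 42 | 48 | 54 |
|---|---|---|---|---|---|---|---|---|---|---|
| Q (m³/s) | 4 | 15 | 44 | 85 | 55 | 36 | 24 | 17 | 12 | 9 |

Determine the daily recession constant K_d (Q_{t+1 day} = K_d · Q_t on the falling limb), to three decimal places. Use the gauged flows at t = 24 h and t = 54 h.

K_d ≈ 0.235

Between t = 24 h and t = 54 h the flow falls from 55 to 9 m³/s over 5×6 h = 30 h.
Per-interval ratio K = (9/55)^(1/5) = 0.6963; K_d = K^(24/6) = 0.235.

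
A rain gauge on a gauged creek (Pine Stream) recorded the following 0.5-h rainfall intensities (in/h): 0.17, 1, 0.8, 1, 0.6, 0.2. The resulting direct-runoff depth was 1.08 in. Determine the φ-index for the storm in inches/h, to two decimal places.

φ ≈ 0.31 in/h

Only the 4 blocks with intensity above φ contribute runoff: 1, 0.8, 1, 0.6 in/h.
Σ(I−φ)·Δt = d  ⇒  (1+0.8+1+0.6 − 4φ)·0.5 = 1.08
φ = (3.400 − 1.08/0.5) / 4 = 0.31 in/h.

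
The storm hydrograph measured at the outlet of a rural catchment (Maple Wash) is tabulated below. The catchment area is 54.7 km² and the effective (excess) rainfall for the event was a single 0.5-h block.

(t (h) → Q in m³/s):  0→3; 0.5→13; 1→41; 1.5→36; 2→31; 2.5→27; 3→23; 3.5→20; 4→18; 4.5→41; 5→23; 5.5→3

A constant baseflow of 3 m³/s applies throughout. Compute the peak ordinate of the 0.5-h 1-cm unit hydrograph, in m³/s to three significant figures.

U_p ≈ 47.5 m³/s

Direct runoff: 0.0, 10.0, 38.0, 33.0, 28.0, 24.0, 20.0, 17.0, 15.0, 38.0, 20.0, 0.0 m³/s; ΣQ_DR = 243.0 m³/s, peak = 38.0 m³/s.
Runoff depth d = ΣQ_DR·Δt / A = 243.0 × 1800 / (54.7 km²) = 7.996 mm.
The 1-cm UH is the DRH scaled by (10 mm)/d, so U_p = 38.0 × 10/7.996 = 47.5 m³/s.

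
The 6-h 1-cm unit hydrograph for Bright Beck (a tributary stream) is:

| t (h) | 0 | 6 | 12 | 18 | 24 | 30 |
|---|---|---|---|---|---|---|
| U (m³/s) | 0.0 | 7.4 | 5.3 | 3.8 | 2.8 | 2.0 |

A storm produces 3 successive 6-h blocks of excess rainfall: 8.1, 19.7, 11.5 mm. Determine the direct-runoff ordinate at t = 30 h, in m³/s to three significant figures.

By discrete convolution, Q_j = Σ (P_i / 10 mm) · U_{j−i}.
At t = 30 h (j=5): Q = (8.1/10)·2.0 + (19.7/10)·2.8 + (11.5/10)·3.8 = 11.5 m³/s.

Q ≈ 11.5 m³/s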